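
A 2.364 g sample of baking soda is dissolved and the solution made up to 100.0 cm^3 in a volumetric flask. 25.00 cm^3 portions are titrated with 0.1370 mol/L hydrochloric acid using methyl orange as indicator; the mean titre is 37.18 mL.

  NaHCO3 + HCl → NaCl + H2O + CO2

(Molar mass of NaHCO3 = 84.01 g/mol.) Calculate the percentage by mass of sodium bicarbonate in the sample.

72.41 %

n(HCl) per titration = 0.03718 × 0.1370 = 5.094 × 10^-3 mol
n(NaHCO3) in each aliquot = 5.094 × 10^-3 mol (1:1 ratio)
n(NaHCO3) in the whole flask = 5.094 × 10^-3 × 100.0/25.00 = 0.02037 mol
mass of NaHCO3 = 0.02037 × 84.01 = 1.712 g
% NaHCO3 = 1.712 / 2.364 × 100 = 72.41 %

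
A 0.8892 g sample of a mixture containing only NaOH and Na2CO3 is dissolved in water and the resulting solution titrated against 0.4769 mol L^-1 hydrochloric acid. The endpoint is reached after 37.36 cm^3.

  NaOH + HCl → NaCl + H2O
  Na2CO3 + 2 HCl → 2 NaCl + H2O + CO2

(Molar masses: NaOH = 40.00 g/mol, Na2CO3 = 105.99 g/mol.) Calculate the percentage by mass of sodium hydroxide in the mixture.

19.04 %

n(HCl) = 0.03736 × 0.4769 = 0.01782 mol
Let x = n(NaOH), y = n(Na2CO3).
Titrant: 1x + 2y = 0.01782;  mass: 40.00x + 105.99y = 0.8892
Solving, x = 4.233 × 10^-3 mol, y = 6.792 × 10^-3 mol
mass of NaOH = 4.233 × 10^-3 × 40.00 = 0.1693 g
% NaOH = 0.1693 / 0.8892 × 100 = 19.04 %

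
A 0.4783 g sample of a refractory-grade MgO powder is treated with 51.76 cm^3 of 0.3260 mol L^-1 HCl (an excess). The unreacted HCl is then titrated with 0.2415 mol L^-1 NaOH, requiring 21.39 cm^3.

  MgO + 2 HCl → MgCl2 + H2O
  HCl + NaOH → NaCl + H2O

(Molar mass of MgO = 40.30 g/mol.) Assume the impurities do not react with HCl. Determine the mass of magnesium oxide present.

0.2359 g

n(HCl) added = 0.05176 × 0.3260 = 0.01687 mol
n(NaOH) used in back-titration = 0.02139 × 0.2415 = 5.166 × 10^-3 mol
n(HCl) left over = 5.166 × 10^-3 mol (1:1 ratio)
n(HCl) consumed by analyte = 0.01687 − 5.166 × 10^-3 = 0.01171 mol
From the 1:2 ratio, n(MgO) = 1/2 × 0.01171 = 5.854 × 10^-3 mol
mass of MgO = 5.854 × 10^-3 × 40.30 = 0.2359 g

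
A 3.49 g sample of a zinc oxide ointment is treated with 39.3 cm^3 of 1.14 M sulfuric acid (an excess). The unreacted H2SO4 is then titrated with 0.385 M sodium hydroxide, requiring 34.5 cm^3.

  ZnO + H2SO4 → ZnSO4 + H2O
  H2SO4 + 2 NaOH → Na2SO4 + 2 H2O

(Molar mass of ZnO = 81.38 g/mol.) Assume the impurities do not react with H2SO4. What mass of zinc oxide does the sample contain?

3.11 g

n(H2SO4) added = 0.0393 × 1.14 = 0.0448 mol
n(NaOH) used in back-titration = 0.0345 × 0.385 = 0.0133 mol
From the 1:2 ratio, n(H2SO4) left over = 1/2 × 0.0133 = 6.64 × 10^-3 mol
n(H2SO4) consumed by analyte = 0.0448 − 6.64 × 10^-3 = 0.0382 mol
n(ZnO) = 0.0382 mol (1:1 ratio)
mass of ZnO = 0.0382 × 81.38 = 3.11 g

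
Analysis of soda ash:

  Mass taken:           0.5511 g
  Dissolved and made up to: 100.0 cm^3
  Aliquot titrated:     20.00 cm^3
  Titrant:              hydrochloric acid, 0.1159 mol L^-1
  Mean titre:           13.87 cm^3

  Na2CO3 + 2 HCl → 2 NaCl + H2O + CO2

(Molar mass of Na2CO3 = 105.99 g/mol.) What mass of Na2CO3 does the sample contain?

n(HCl) per titration = 0.01387 × 0.1159 = 1.608 × 10^-3 mol
From the 1:2 ratio, n(Na2CO3) in each aliquot = 1/2 × 1.608 × 10^-3 = 8.038 × 10^-4 mol
n(Na2CO3) in the whole flask = 8.038 × 10^-4 × 100.0/20.00 = 4.019 × 10^-3 mol
mass of Na2CO3 = 4.019 × 10^-3 × 105.99 = 0.4260 g

0.4260 g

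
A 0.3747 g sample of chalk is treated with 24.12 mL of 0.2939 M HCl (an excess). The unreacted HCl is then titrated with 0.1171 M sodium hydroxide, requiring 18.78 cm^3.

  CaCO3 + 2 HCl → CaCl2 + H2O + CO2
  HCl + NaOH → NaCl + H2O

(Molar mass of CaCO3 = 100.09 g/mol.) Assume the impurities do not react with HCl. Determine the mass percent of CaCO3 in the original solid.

n(HCl) added = 0.02412 × 0.2939 = 7.089 × 10^-3 mol
n(NaOH) used in back-titration = 0.01878 × 0.1171 = 2.199 × 10^-3 mol
n(HCl) left over = 2.199 × 10^-3 mol (1:1 ratio)
n(HCl) consumed by analyte = 7.089 × 10^-3 − 2.199 × 10^-3 = 4.890 × 10^-3 mol
From the 1:2 ratio, n(CaCO3) = 1/2 × 4.890 × 10^-3 = 2.445 × 10^-3 mol
mass of CaCO3 = 2.445 × 10^-3 × 100.09 = 0.2447 g
% CaCO3 = 0.2447 / 0.3747 × 100 = 65.31 %

65.31 %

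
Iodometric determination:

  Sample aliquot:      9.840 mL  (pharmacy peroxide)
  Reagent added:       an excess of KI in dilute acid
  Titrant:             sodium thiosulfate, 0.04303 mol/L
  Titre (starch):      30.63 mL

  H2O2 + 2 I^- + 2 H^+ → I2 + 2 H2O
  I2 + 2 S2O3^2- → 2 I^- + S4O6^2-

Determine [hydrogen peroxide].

n(S2O3^2-) = 0.03063 × 0.04303 = 1.318 × 10^-3 mol
n(I2) = n(S2O3^2-)/2 = 6.590 × 10^-4 mol
n(H2O2) in the aliquot = 6.590 × 10^-4 mol (1:1 ratio)
[H2O2] = 6.590 × 10^-4 / 0.009840 = 0.06697 mol/L

0.06697 mol/L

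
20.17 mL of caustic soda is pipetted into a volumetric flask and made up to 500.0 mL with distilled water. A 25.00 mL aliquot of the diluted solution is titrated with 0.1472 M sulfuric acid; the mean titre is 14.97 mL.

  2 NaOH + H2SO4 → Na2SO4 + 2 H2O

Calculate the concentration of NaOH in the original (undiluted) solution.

n(H2SO4) = 0.01497 × 0.1472 = 2.204 × 10^-3 mol
From the 2:1 ratio, n(NaOH) in the aliquot = 2/1 × 2.204 × 10^-3 = 4.407 × 10^-3 mol
[NaOH]_dilute = 4.407 × 10^-3 / 0.02500 = 0.1763 mol/L
Dilution factor = 500.0 / 20.17 = 24.79
[NaOH]_stock = 0.1763 × 24.79 = 4.370 mol/L

4.370 M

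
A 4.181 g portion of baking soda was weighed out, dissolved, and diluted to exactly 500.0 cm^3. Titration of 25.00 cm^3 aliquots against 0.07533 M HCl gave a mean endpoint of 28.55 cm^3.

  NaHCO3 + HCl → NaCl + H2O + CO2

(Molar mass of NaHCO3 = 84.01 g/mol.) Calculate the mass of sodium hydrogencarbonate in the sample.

n(HCl) per titration = 0.02855 × 0.07533 = 2.151 × 10^-3 mol
n(NaHCO3) in each aliquot = 2.151 × 10^-3 mol (1:1 ratio)
n(NaHCO3) in the whole flask = 2.151 × 10^-3 × 500.0/25.00 = 0.04301 mol
mass of NaHCO3 = 0.04301 × 84.01 = 3.614 g

3.614 g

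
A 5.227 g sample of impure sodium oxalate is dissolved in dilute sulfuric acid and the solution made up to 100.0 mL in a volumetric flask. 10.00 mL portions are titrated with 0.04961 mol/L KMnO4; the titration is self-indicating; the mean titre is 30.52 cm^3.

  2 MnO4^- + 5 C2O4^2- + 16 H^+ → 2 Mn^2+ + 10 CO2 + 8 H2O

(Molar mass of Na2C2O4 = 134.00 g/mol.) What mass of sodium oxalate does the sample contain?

5.072 g

n(KMnO4) per titration = 0.03052 × 0.04961 = 1.514 × 10^-3 mol
From the 5:2 ratio, n(Na2C2O4) in each aliquot = 5/2 × 1.514 × 10^-3 = 3.785 × 10^-3 mol
n(Na2C2O4) in the whole flask = 3.785 × 10^-3 × 100.0/10.00 = 0.03785 mol
mass of Na2C2O4 = 0.03785 × 134.00 = 5.072 g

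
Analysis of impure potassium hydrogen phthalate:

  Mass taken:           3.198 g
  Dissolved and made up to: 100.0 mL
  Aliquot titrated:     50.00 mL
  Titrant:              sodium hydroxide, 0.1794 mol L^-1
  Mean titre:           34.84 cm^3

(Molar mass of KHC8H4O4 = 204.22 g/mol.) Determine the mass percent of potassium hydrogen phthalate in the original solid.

79.83 %

KHC8H4O4 + NaOH → KNaC8H4O4 + H2O
n(NaOH) per titration = 0.03484 × 0.1794 = 6.250 × 10^-3 mol
n(KHC8H4O4) in each aliquot = 6.250 × 10^-3 mol (1:1 ratio)
n(KHC8H4O4) in the whole flask = 6.250 × 10^-3 × 100.0/50.00 = 0.01250 mol
mass of KHC8H4O4 = 0.01250 × 204.22 = 2.553 g
% KHC8H4O4 = 2.553 / 3.198 × 100 = 79.83 %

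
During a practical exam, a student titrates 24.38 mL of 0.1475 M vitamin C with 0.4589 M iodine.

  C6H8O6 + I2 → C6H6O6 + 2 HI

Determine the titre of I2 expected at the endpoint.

n(C6H8O6) = 0.02438 L × 0.1475 mol/L = 3.596 × 10^-3 mol
n(I2) = 3.596 × 10^-3 mol (1:1 stoichiometry)
V(I2) = 3.596 × 10^-3 mol / 0.4589 mol/L = 0.007836 L = 7.836 mL

7.836 mL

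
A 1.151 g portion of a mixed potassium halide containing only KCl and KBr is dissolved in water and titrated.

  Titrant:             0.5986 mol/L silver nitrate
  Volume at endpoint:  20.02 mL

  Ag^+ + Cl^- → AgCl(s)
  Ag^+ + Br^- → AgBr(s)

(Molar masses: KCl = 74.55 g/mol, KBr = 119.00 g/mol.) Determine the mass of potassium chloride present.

0.4614 g

n(AgNO3) = 0.02002 × 0.5986 = 0.01198 mol
Let x = n(KCl), y = n(KBr).
Titrant: 1x + 1y = 0.01198;  mass: 74.55x + 119.00y = 1.151
Solving, x = 6.189 × 10^-3 mol, y = 5.795 × 10^-3 mol
mass of KCl = 6.189 × 10^-3 × 74.55 = 0.4614 g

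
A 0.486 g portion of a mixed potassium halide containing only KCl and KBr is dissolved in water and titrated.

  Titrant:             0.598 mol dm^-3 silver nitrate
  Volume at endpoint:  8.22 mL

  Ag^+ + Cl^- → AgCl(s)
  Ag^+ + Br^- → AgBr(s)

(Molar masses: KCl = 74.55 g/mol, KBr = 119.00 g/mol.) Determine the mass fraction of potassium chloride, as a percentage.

n(AgNO3) = 0.00822 × 0.598 = 4.92 × 10^-3 mol
Let x = n(KCl), y = n(KBr).
Titrant: 1x + 1y = 4.92 × 10^-3;  mass: 74.55x + 119.00y = 0.486
Solving, x = 2.23 × 10^-3 mol, y = 2.69 × 10^-3 mol
mass of KCl = 2.23 × 10^-3 × 74.55 = 0.166 g
% KCl = 0.166 / 0.486 × 100 = 34.1 %

34.1 %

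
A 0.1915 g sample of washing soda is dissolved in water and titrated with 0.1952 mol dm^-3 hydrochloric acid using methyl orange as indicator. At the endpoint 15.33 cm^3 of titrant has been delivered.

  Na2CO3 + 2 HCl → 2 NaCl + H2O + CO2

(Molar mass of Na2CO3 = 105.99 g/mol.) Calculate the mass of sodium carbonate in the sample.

n(HCl) = 0.01533 L × 0.1952 mol/L = 2.992 × 10^-3 mol
From the 1:2 ratio, n(Na2CO3) = 1/2 × 2.992 × 10^-3 = 1.496 × 10^-3 mol
mass of Na2CO3 = 1.496 × 10^-3 × 105.99 g/mol = 0.1586 g

0.1586 g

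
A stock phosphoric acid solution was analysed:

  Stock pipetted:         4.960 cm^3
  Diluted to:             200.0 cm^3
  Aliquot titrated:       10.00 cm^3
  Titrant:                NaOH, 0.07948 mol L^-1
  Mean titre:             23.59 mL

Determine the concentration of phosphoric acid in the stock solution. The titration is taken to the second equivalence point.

H3PO4 + 2 NaOH → Na2HPO4 + 2 H2O
n(NaOH) = 0.02359 × 0.07948 = 1.875 × 10^-3 mol
From the 1:2 ratio, n(H3PO4) in the aliquot = 1/2 × 1.875 × 10^-3 = 9.375 × 10^-4 mol
[H3PO4]_dilute = 9.375 × 10^-4 / 0.01000 = 0.09375 mol/L
Dilution factor = 200.0 / 4.960 = 40.32
[H3PO4]_stock = 0.09375 × 40.32 = 3.780 mol/L

3.780 mol/L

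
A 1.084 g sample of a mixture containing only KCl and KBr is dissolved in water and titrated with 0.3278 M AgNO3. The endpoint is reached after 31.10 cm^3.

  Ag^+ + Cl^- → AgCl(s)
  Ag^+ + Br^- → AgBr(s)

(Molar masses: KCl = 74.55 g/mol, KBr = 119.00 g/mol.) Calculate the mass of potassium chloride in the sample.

n(AgNO3) = 0.03110 × 0.3278 = 0.01019 mol
Let x = n(KCl), y = n(KBr).
Titrant: 1x + 1y = 0.01019;  mass: 74.55x + 119.00y = 1.084
Solving, x = 2.906 × 10^-3 mol, y = 7.289 × 10^-3 mol
mass of KCl = 2.906 × 10^-3 × 74.55 = 0.2166 g

0.2166 g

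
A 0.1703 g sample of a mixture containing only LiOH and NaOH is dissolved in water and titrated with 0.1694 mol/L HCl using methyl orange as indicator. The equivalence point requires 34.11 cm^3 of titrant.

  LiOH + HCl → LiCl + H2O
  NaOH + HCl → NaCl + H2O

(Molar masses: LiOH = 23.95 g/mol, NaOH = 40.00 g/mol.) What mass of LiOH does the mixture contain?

n(HCl) = 0.03411 × 0.1694 = 5.778 × 10^-3 mol
Let x = n(LiOH), y = n(NaOH).
Titrant: 1x + 1y = 5.778 × 10^-3;  mass: 23.95x + 40.00y = 0.1703
Solving, x = 3.790 × 10^-3 mol, y = 1.988 × 10^-3 mol
mass of LiOH = 3.790 × 10^-3 × 23.95 = 0.09077 g

0.09077 g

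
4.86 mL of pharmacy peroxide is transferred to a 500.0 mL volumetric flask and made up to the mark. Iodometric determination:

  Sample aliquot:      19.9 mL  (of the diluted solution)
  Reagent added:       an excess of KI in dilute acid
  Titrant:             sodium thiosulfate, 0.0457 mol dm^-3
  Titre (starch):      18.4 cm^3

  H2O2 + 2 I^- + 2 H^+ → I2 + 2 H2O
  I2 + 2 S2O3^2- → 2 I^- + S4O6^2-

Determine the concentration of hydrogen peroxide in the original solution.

2.17 mol/L

n(S2O3^2-) = 0.0184 × 0.0457 = 8.41 × 10^-4 mol
n(I2) = n(S2O3^2-)/2 = 4.20 × 10^-4 mol
n(H2O2) in the aliquot = 4.20 × 10^-4 mol (1:1 ratio)
[H2O2]_dilute = 4.20 × 10^-4 / 0.0199 = 0.0211 mol/L
[H2O2]_original = 0.0211 × 500.0/4.86 = 2.17 mol/L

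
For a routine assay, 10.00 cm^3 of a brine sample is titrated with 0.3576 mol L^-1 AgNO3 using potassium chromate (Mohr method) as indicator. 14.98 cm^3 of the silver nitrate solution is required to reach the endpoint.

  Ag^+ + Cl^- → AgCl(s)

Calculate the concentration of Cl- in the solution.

n(AgNO3) = 0.01498 L × 0.3576 mol/L = 5.357 × 10^-3 mol
n(Cl-) = 5.357 × 10^-3 mol (1:1 mole ratio)
[Cl-] = 5.357 × 10^-3 mol / 0.01000 L = 0.5357 mol/L

0.5357 mol/L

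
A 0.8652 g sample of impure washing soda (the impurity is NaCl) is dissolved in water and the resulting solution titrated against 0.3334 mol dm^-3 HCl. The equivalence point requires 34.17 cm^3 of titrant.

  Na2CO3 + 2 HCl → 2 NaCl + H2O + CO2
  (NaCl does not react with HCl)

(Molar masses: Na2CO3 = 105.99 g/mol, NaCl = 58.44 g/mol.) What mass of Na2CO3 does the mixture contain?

0.6037 g

n(HCl) = 0.03417 × 0.3334 = 0.01139 mol
Let x = n(Na2CO3), y = n(NaCl).
Titrant: 2x = 0.01139;  mass: 105.99x + 58.44y = 0.8652
Solving, x = 5.696 × 10^-3 mol, y = 4.474 × 10^-3 mol
mass of Na2CO3 = 5.696 × 10^-3 × 105.99 = 0.6037 g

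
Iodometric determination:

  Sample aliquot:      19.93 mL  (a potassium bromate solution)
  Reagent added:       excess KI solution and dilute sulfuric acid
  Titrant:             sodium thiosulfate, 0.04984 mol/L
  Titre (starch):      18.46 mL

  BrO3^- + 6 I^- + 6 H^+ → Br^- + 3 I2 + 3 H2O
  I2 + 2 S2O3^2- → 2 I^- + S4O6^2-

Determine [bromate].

0.007694 mol/L

n(S2O3^2-) = 0.01846 × 0.04984 = 9.200 × 10^-4 mol
n(I2) = n(S2O3^2-)/2 = 4.600 × 10^-4 mol
From the 1:3 ratio, n(BrO3^-) in the aliquot = 1/3 × 4.600 × 10^-4 = 1.533 × 10^-4 mol
[BrO3^-] = 1.533 × 10^-4 / 0.01993 = 0.007694 mol/L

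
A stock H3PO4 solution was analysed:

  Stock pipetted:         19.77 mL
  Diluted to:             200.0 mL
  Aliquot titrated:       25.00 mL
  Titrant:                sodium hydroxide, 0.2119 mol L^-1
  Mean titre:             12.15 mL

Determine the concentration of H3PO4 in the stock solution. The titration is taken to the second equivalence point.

0.5209 mol/L

H3PO4 + 2 NaOH → Na2HPO4 + 2 H2O
n(NaOH) = 0.01215 × 0.2119 = 2.575 × 10^-3 mol
From the 1:2 ratio, n(H3PO4) in the aliquot = 1/2 × 2.575 × 10^-3 = 1.287 × 10^-3 mol
[H3PO4]_dilute = 1.287 × 10^-3 / 0.02500 = 0.05149 mol/L
Dilution factor = 200.0 / 19.77 = 10.12
[H3PO4]_stock = 0.05149 × 10.12 = 0.5209 mol/L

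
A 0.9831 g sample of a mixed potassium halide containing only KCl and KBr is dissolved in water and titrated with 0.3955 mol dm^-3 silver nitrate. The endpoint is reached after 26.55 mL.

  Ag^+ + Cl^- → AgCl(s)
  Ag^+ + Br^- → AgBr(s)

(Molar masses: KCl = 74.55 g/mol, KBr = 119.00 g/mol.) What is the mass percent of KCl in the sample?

n(AgNO3) = 0.02655 × 0.3955 = 0.01050 mol
Let x = n(KCl), y = n(KBr).
Titrant: 1x + 1y = 0.01050;  mass: 74.55x + 119.00y = 0.9831
Solving, x = 5.995 × 10^-3 mol, y = 4.506 × 10^-3 mol
mass of KCl = 5.995 × 10^-3 × 74.55 = 0.4469 g
% KCl = 0.4469 / 0.9831 × 100 = 45.46 %

45.46 %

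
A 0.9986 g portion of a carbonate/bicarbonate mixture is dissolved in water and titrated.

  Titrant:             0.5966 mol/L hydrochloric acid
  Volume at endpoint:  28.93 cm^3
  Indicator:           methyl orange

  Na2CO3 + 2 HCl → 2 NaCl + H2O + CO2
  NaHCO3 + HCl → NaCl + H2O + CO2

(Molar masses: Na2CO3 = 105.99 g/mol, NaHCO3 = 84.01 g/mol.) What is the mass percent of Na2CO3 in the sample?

77.24 %

n(HCl) = 0.02893 × 0.5966 = 0.01726 mol
Let x = n(Na2CO3), y = n(NaHCO3).
Titrant: 2x + 1y = 0.01726;  mass: 105.99x + 84.01y = 0.9986
Solving, x = 7.277 × 10^-3 mol, y = 2.706 × 10^-3 mol
mass of Na2CO3 = 7.277 × 10^-3 × 105.99 = 0.7713 g
% Na2CO3 = 0.7713 / 0.9986 × 100 = 77.24 %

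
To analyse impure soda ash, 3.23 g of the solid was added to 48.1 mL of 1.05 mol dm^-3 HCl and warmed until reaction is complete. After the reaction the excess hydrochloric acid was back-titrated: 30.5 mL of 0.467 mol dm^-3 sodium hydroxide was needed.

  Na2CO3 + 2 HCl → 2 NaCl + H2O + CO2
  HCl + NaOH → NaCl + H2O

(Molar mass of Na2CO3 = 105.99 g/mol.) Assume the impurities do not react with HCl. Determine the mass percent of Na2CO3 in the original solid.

59.5 %

n(HCl) added = 0.0481 × 1.05 = 0.0505 mol
n(NaOH) used in back-titration = 0.0305 × 0.467 = 0.0142 mol
n(HCl) left over = 0.0142 mol (1:1 ratio)
n(HCl) consumed by analyte = 0.0505 − 0.0142 = 0.0363 mol
From the 1:2 ratio, n(Na2CO3) = 1/2 × 0.0363 = 0.0181 mol
mass of Na2CO3 = 0.0181 × 105.99 = 1.92 g
% Na2CO3 = 1.92 / 3.23 × 100 = 59.5 %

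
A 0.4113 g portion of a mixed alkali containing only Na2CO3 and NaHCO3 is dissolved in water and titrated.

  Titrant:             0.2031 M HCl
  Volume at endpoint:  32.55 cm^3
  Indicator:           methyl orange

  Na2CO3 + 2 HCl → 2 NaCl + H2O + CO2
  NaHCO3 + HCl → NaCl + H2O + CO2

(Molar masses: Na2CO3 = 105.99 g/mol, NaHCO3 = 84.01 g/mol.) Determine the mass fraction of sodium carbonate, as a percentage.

59.86 %

n(HCl) = 0.03255 × 0.2031 = 6.611 × 10^-3 mol
Let x = n(Na2CO3), y = n(NaHCO3).
Titrant: 2x + 1y = 6.611 × 10^-3;  mass: 105.99x + 84.01y = 0.4113
Solving, x = 2.323 × 10^-3 mol, y = 1.965 × 10^-3 mol
mass of Na2CO3 = 2.323 × 10^-3 × 105.99 = 0.2462 g
% Na2CO3 = 0.2462 / 0.4113 × 100 = 59.86 %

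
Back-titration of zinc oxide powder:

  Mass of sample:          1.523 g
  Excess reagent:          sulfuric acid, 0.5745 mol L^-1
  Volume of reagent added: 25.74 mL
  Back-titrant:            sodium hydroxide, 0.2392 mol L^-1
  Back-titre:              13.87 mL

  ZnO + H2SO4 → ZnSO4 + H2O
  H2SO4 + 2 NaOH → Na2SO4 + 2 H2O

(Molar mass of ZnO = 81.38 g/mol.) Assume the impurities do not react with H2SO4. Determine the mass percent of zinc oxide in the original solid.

n(H2SO4) added = 0.02574 × 0.5745 = 0.01479 mol
n(NaOH) used in back-titration = 0.01387 × 0.2392 = 3.318 × 10^-3 mol
From the 1:2 ratio, n(H2SO4) left over = 1/2 × 3.318 × 10^-3 = 1.659 × 10^-3 mol
n(H2SO4) consumed by analyte = 0.01479 − 1.659 × 10^-3 = 0.01313 mol
n(ZnO) = 0.01313 mol (1:1 ratio)
mass of ZnO = 0.01313 × 81.38 = 1.068 g
% ZnO = 1.068 / 1.523 × 100 = 70.15 %

70.15 %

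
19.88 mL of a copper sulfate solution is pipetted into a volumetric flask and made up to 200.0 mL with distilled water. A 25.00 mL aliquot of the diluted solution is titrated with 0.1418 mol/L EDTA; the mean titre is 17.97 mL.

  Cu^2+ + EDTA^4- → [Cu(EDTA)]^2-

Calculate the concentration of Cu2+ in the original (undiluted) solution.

1.025 mol/L

n(EDTA) = 0.01797 × 0.1418 = 2.548 × 10^-3 mol
n(Cu2+) in the aliquot = 2.548 × 10^-3 mol (1:1 ratio)
[Cu2+]_dilute = 2.548 × 10^-3 / 0.02500 = 0.1019 mol/L
Dilution factor = 200.0 / 19.88 = 10.06
[Cu2+]_stock = 0.1019 × 10.06 = 1.025 mol/L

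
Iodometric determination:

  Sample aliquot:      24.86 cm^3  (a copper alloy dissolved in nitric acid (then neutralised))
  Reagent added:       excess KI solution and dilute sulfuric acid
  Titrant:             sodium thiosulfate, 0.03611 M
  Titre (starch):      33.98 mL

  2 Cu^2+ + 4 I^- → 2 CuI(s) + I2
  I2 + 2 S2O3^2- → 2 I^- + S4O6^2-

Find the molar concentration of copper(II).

n(S2O3^2-) = 0.03398 × 0.03611 = 1.227 × 10^-3 mol
n(I2) = n(S2O3^2-)/2 = 6.135 × 10^-4 mol
From the 2:1 ratio, n(Cu2+) in the aliquot = 2/1 × 6.135 × 10^-4 = 1.227 × 10^-3 mol
[Cu2+] = 1.227 × 10^-3 / 0.02486 = 0.04936 mol/L

0.04936 M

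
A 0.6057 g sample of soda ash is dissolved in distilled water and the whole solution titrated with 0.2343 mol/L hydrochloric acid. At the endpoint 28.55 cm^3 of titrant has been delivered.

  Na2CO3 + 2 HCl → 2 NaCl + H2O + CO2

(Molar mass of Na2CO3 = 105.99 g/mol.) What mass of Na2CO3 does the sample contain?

n(HCl) = 0.02855 L × 0.2343 mol/L = 6.689 × 10^-3 mol
From the 1:2 ratio, n(Na2CO3) = 1/2 × 6.689 × 10^-3 = 3.345 × 10^-3 mol
mass of Na2CO3 = 3.345 × 10^-3 × 105.99 g/mol = 0.3545 g

0.3545 g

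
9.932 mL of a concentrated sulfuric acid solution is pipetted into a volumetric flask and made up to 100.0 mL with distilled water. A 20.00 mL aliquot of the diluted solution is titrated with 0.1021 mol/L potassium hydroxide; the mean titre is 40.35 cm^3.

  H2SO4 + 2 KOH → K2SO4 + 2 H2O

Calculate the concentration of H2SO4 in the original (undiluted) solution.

1.037 mol/L

n(KOH) = 0.04035 × 0.1021 = 4.120 × 10^-3 mol
From the 1:2 ratio, n(H2SO4) in the aliquot = 1/2 × 4.120 × 10^-3 = 2.060 × 10^-3 mol
[H2SO4]_dilute = 2.060 × 10^-3 / 0.02000 = 0.1030 mol/L
Dilution factor = 100.0 / 9.932 = 10.07
[H2SO4]_stock = 0.1030 × 10.07 = 1.037 mol/L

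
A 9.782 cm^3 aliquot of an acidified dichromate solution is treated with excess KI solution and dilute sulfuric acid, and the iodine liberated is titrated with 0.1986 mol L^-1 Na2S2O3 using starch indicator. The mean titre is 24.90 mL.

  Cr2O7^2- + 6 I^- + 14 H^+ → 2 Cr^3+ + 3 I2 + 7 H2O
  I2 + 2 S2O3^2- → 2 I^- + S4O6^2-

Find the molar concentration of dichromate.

n(S2O3^2-) = 0.02490 × 0.1986 = 4.945 × 10^-3 mol
n(I2) = n(S2O3^2-)/2 = 2.473 × 10^-3 mol
From the 1:3 ratio, n(Cr2O7^2-) in the aliquot = 1/3 × 2.473 × 10^-3 = 8.242 × 10^-4 mol
[Cr2O7^2-] = 8.242 × 10^-4 / 0.009782 = 0.08426 mol/L

0.08426 mol/L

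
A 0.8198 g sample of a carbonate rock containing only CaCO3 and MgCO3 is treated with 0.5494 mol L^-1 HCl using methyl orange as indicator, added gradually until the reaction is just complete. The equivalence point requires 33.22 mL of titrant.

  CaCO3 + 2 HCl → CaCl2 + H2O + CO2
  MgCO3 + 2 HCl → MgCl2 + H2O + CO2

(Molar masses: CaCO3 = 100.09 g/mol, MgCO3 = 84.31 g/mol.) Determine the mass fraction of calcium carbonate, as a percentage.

39.02 %

n(HCl) = 0.03322 × 0.5494 = 0.01825 mol
Let x = n(CaCO3), y = n(MgCO3).
Titrant: 2x + 2y = 0.01825;  mass: 100.09x + 84.31y = 0.8198
Solving, x = 3.196 × 10^-3 mol, y = 5.930 × 10^-3 mol
mass of CaCO3 = 3.196 × 10^-3 × 100.09 = 0.3198 g
% CaCO3 = 0.3198 / 0.8198 × 100 = 39.02 %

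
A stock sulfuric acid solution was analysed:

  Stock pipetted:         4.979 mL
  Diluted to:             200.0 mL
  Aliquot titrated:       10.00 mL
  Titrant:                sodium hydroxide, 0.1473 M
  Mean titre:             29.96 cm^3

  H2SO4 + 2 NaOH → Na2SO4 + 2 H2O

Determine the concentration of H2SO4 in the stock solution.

8.863 M

n(NaOH) = 0.02996 × 0.1473 = 4.413 × 10^-3 mol
From the 1:2 ratio, n(H2SO4) in the aliquot = 1/2 × 4.413 × 10^-3 = 2.207 × 10^-3 mol
[H2SO4]_dilute = 2.207 × 10^-3 / 0.01000 = 0.2207 mol/L
Dilution factor = 200.0 / 4.979 = 40.17
[H2SO4]_stock = 0.2207 × 40.17 = 8.863 mol/L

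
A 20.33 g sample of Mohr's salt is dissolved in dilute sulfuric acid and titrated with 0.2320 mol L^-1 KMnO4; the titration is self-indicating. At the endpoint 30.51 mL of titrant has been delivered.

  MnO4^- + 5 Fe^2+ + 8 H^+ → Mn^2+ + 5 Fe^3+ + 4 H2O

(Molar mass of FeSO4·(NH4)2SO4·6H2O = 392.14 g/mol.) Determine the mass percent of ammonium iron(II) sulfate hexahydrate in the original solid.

n(KMnO4) = 0.03051 L × 0.2320 mol/L = 7.078 × 10^-3 mol
From the 5:1 ratio, n(FeSO4·(NH4)2SO4·6H2O) = 5/1 × 7.078 × 10^-3 = 0.03539 mol
mass of FeSO4·(NH4)2SO4·6H2O = 0.03539 × 392.14 g/mol = 13.88 g
% FeSO4·(NH4)2SO4·6H2O = 13.88 / 20.33 × 100 = 68.27 %

68.27 %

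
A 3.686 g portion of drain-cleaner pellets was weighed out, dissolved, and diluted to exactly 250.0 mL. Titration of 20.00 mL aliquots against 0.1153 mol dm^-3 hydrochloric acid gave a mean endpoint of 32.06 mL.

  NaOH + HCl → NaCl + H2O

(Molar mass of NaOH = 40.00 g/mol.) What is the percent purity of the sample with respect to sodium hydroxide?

50.14 %

n(HCl) per titration = 0.03206 × 0.1153 = 3.697 × 10^-3 mol
n(NaOH) in each aliquot = 3.697 × 10^-3 mol (1:1 ratio)
n(NaOH) in the whole flask = 3.697 × 10^-3 × 250.0/20.00 = 0.04621 mol
mass of NaOH = 0.04621 × 40.00 = 1.848 g
% NaOH = 1.848 / 3.686 × 100 = 50.14 %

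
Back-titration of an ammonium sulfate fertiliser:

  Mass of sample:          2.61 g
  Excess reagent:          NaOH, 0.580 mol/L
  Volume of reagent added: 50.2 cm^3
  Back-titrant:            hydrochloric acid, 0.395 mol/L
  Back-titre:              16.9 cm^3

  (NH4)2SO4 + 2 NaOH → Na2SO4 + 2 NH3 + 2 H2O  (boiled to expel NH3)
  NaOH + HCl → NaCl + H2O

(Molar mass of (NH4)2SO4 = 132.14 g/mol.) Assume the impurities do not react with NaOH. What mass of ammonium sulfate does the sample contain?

n(NaOH) added = 0.0502 × 0.580 = 0.0291 mol
n(HCl) used in back-titration = 0.0169 × 0.395 = 6.68 × 10^-3 mol
n(NaOH) left over = 6.68 × 10^-3 mol (1:1 ratio)
n(NaOH) consumed by analyte = 0.0291 − 6.68 × 10^-3 = 0.0224 mol
From the 1:2 ratio, n((NH4)2SO4) = 1/2 × 0.0224 = 0.0112 mol
mass of (NH4)2SO4 = 0.0112 × 132.14 = 1.48 g

1.48 g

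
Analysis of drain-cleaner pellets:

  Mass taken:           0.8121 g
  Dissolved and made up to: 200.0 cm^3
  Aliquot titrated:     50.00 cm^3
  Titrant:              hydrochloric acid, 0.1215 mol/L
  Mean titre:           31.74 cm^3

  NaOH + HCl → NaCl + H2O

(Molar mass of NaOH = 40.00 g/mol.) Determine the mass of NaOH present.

n(HCl) per titration = 0.03174 × 0.1215 = 3.856 × 10^-3 mol
n(NaOH) in each aliquot = 3.856 × 10^-3 mol (1:1 ratio)
n(NaOH) in the whole flask = 3.856 × 10^-3 × 200.0/50.00 = 0.01543 mol
mass of NaOH = 0.01543 × 40.00 = 0.6170 g

0.6170 g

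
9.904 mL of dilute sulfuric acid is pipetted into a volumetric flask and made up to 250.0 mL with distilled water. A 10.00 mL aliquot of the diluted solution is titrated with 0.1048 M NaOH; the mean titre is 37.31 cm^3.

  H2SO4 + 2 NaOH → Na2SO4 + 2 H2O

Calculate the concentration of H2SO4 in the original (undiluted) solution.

n(NaOH) = 0.03731 × 0.1048 = 3.910 × 10^-3 mol
From the 1:2 ratio, n(H2SO4) in the aliquot = 1/2 × 3.910 × 10^-3 = 1.955 × 10^-3 mol
[H2SO4]_dilute = 1.955 × 10^-3 / 0.01000 = 0.1955 mol/L
Dilution factor = 250.0 / 9.904 = 25.24
[H2SO4]_stock = 0.1955 × 25.24 = 4.935 mol/L

4.935 M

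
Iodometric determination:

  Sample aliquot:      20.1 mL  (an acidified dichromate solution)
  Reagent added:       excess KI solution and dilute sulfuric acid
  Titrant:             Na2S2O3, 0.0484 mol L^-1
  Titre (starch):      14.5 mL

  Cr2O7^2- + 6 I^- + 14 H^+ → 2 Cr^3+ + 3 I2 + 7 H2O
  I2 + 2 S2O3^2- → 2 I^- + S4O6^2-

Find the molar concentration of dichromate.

0.00582 mol/L

n(S2O3^2-) = 0.0145 × 0.0484 = 7.02 × 10^-4 mol
n(I2) = n(S2O3^2-)/2 = 3.51 × 10^-4 mol
From the 1:3 ratio, n(Cr2O7^2-) in the aliquot = 1/3 × 3.51 × 10^-4 = 1.17 × 10^-4 mol
[Cr2O7^2-] = 1.17 × 10^-4 / 0.0201 = 0.00582 mol/L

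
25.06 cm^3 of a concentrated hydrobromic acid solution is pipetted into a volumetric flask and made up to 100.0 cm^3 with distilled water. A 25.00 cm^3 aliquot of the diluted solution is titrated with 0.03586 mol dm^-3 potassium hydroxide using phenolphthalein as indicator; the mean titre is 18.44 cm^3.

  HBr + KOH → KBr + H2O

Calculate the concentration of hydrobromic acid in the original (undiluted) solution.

0.1055 mol/L

n(KOH) = 0.01844 × 0.03586 = 6.613 × 10^-4 mol
n(HBr) in the aliquot = 6.613 × 10^-4 mol (1:1 ratio)
[HBr]_dilute = 6.613 × 10^-4 / 0.02500 = 0.02645 mol/L
Dilution factor = 100.0 / 25.06 = 3.990
[HBr]_stock = 0.02645 × 3.990 = 0.1055 mol/L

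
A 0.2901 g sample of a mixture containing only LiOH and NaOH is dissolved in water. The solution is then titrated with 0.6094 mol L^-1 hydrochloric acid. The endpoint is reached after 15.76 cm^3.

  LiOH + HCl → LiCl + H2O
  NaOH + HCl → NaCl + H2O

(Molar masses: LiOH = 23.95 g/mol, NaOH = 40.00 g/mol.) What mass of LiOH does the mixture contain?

0.1404 g

n(HCl) = 0.01576 × 0.6094 = 9.604 × 10^-3 mol
Let x = n(LiOH), y = n(NaOH).
Titrant: 1x + 1y = 9.604 × 10^-3;  mass: 23.95x + 40.00y = 0.2901
Solving, x = 5.861 × 10^-3 mol, y = 3.743 × 10^-3 mol
mass of LiOH = 5.861 × 10^-3 × 23.95 = 0.1404 g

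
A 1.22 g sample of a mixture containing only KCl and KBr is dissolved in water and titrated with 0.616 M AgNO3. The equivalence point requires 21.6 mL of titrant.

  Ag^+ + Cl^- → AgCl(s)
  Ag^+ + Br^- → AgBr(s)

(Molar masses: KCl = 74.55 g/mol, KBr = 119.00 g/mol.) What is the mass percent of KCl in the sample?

50.0 %

n(AgNO3) = 0.0216 × 0.616 = 0.0133 mol
Let x = n(KCl), y = n(KBr).
Titrant: 1x + 1y = 0.0133;  mass: 74.55x + 119.00y = 1.22
Solving, x = 8.17 × 10^-3 mol, y = 5.13 × 10^-3 mol
mass of KCl = 8.17 × 10^-3 × 74.55 = 0.609 g
% KCl = 0.609 / 1.22 × 100 = 50.0 %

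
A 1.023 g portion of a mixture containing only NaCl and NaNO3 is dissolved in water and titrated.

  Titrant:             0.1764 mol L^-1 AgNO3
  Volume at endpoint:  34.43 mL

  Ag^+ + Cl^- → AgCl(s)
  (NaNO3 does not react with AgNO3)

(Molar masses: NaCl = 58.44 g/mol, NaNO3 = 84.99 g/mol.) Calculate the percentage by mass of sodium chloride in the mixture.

34.70 %

n(AgNO3) = 0.03443 × 0.1764 = 6.073 × 10^-3 mol
Let x = n(NaCl), y = n(NaNO3).
Titrant: 1x = 6.073 × 10^-3;  mass: 58.44x + 84.99y = 1.023
Solving, x = 6.073 × 10^-3 mol, y = 7.861 × 10^-3 mol
mass of NaCl = 6.073 × 10^-3 × 58.44 = 0.3549 g
% NaCl = 0.3549 / 1.023 × 100 = 34.70 %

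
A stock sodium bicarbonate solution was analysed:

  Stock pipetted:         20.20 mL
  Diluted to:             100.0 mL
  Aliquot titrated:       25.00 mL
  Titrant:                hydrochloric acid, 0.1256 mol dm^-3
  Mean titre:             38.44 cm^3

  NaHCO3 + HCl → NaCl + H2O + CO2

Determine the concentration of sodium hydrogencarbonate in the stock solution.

n(HCl) = 0.03844 × 0.1256 = 4.828 × 10^-3 mol
n(NaHCO3) in the aliquot = 4.828 × 10^-3 mol (1:1 ratio)
[NaHCO3]_dilute = 4.828 × 10^-3 / 0.02500 = 0.1931 mol/L
Dilution factor = 100.0 / 20.20 = 4.950
[NaHCO3]_stock = 0.1931 × 4.950 = 0.9561 mol/L

0.9561 mol/L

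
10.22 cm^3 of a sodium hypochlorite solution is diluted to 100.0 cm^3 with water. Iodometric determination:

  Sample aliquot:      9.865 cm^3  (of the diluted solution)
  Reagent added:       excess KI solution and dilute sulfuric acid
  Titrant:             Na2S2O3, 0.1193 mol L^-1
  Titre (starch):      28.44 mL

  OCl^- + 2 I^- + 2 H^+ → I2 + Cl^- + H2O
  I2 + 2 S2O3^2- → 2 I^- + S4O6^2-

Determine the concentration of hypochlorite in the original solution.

n(S2O3^2-) = 0.02844 × 0.1193 = 3.393 × 10^-3 mol
n(I2) = n(S2O3^2-)/2 = 1.696 × 10^-3 mol
n(OCl^-) in the aliquot = 1.696 × 10^-3 mol (1:1 ratio)
[OCl^-]_dilute = 1.696 × 10^-3 / 0.009865 = 0.1720 mol/L
[OCl^-]_original = 0.1720 × 100.0/10.22 = 1.683 mol/L

1.683 mol/L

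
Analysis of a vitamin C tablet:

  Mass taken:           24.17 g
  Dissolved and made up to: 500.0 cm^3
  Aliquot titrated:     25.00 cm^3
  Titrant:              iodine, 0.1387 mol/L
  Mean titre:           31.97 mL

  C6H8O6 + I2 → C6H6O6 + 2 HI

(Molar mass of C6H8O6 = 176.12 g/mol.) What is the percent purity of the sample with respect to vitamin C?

64.62 %

n(I2) per titration = 0.03197 × 0.1387 = 4.434 × 10^-3 mol
n(C6H8O6) in each aliquot = 4.434 × 10^-3 mol (1:1 ratio)
n(C6H8O6) in the whole flask = 4.434 × 10^-3 × 500.0/25.00 = 0.08868 mol
mass of C6H8O6 = 0.08868 × 176.12 = 15.62 g
% C6H8O6 = 15.62 / 24.17 × 100 = 64.62 %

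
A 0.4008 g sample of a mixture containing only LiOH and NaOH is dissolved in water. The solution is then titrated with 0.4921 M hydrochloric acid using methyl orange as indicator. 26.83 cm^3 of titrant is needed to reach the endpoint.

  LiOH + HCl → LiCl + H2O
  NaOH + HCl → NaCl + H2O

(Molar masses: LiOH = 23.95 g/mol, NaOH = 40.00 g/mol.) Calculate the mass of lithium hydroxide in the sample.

n(HCl) = 0.02683 × 0.4921 = 0.01320 mol
Let x = n(LiOH), y = n(NaOH).
Titrant: 1x + 1y = 0.01320;  mass: 23.95x + 40.00y = 0.4008
Solving, x = 7.933 × 10^-3 mol, y = 5.270 × 10^-3 mol
mass of LiOH = 7.933 × 10^-3 × 23.95 = 0.1900 g

0.1900 g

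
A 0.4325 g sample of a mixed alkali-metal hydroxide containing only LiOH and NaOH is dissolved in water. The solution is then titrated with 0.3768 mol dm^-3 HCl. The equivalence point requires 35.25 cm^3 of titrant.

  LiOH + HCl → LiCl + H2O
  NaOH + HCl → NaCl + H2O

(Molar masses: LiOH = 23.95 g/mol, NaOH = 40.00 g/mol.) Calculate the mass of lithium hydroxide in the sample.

0.1474 g

n(HCl) = 0.03525 × 0.3768 = 0.01328 mol
Let x = n(LiOH), y = n(NaOH).
Titrant: 1x + 1y = 0.01328;  mass: 23.95x + 40.00y = 0.4325
Solving, x = 6.155 × 10^-3 mol, y = 7.127 × 10^-3 mol
mass of LiOH = 6.155 × 10^-3 × 23.95 = 0.1474 g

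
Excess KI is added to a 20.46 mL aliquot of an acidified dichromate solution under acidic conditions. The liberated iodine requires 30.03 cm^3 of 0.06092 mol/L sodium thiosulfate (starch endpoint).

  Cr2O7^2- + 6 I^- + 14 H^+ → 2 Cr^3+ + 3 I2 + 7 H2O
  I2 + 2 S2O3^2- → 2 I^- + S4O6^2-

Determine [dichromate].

0.01490 mol/L

n(S2O3^2-) = 0.03003 × 0.06092 = 1.829 × 10^-3 mol
n(I2) = n(S2O3^2-)/2 = 9.147 × 10^-4 mol
From the 1:3 ratio, n(Cr2O7^2-) in the aliquot = 1/3 × 9.147 × 10^-4 = 3.049 × 10^-4 mol
[Cr2O7^2-] = 3.049 × 10^-4 / 0.02046 = 0.01490 mol/L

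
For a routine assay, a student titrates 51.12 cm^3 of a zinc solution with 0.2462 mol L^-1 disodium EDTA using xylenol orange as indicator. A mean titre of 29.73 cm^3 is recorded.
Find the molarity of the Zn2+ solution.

0.1432 mol/L

Zn^2+ + EDTA^4- → [Zn(EDTA)]^2-
n(EDTA) = 0.02973 L × 0.2462 mol/L = 7.320 × 10^-3 mol
n(Zn2+) = 7.320 × 10^-3 mol (1:1 mole ratio)
[Zn2+] = 7.320 × 10^-3 mol / 0.05112 L = 0.1432 mol/L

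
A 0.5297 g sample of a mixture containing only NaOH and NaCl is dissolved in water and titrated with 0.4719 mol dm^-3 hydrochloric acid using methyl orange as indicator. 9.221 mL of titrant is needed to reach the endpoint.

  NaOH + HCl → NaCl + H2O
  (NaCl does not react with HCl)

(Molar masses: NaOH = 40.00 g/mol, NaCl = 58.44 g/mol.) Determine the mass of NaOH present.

0.1741 g

n(HCl) = 0.009221 × 0.4719 = 4.351 × 10^-3 mol
Let x = n(NaOH), y = n(NaCl).
Titrant: 1x = 4.351 × 10^-3;  mass: 40.00x + 58.44y = 0.5297
Solving, x = 4.351 × 10^-3 mol, y = 6.086 × 10^-3 mol
mass of NaOH = 4.351 × 10^-3 × 40.00 = 0.1741 g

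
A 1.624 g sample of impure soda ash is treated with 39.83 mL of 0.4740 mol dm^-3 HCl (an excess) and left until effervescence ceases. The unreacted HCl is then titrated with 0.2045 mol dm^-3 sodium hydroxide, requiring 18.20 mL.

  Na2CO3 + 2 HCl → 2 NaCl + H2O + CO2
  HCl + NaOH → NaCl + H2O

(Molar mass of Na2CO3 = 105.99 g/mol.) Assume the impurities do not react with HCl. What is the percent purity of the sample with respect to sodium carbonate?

49.46 %

n(HCl) added = 0.03983 × 0.4740 = 0.01888 mol
n(NaOH) used in back-titration = 0.01820 × 0.2045 = 3.722 × 10^-3 mol
n(HCl) left over = 3.722 × 10^-3 mol (1:1 ratio)
n(HCl) consumed by analyte = 0.01888 − 3.722 × 10^-3 = 0.01516 mol
From the 1:2 ratio, n(Na2CO3) = 1/2 × 0.01516 = 7.579 × 10^-3 mol
mass of Na2CO3 = 7.579 × 10^-3 × 105.99 = 0.8033 g
% Na2CO3 = 0.8033 / 1.624 × 100 = 49.46 %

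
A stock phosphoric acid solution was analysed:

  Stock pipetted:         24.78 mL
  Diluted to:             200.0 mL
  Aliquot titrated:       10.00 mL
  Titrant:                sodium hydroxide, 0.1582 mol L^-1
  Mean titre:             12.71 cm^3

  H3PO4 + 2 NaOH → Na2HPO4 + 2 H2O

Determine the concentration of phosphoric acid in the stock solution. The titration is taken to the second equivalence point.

0.8114 mol/L

n(NaOH) = 0.01271 × 0.1582 = 2.011 × 10^-3 mol
From the 1:2 ratio, n(H3PO4) in the aliquot = 1/2 × 2.011 × 10^-3 = 1.005 × 10^-3 mol
[H3PO4]_dilute = 1.005 × 10^-3 / 0.01000 = 0.1005 mol/L
Dilution factor = 200.0 / 24.78 = 8.071
[H3PO4]_stock = 0.1005 × 8.071 = 0.8114 mol/L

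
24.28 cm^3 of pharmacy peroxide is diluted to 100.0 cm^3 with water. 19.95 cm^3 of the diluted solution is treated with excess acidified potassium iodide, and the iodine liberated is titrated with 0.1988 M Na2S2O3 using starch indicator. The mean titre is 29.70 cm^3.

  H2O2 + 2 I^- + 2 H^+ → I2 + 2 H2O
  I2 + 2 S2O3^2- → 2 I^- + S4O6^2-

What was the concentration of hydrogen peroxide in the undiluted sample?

0.6095 M

n(S2O3^2-) = 0.02970 × 0.1988 = 5.904 × 10^-3 mol
n(I2) = n(S2O3^2-)/2 = 2.952 × 10^-3 mol
n(H2O2) in the aliquot = 2.952 × 10^-3 mol (1:1 ratio)
[H2O2]_dilute = 2.952 × 10^-3 / 0.01995 = 0.1480 mol/L
[H2O2]_original = 0.1480 × 100.0/24.28 = 0.6095 mol/L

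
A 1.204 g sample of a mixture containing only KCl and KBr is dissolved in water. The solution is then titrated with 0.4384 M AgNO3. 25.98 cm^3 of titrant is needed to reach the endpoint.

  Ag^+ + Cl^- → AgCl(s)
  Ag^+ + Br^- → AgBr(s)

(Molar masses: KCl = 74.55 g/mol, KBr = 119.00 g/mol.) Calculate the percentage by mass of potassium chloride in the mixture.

21.09 %

n(AgNO3) = 0.02598 × 0.4384 = 0.01139 mol
Let x = n(KCl), y = n(KBr).
Titrant: 1x + 1y = 0.01139;  mass: 74.55x + 119.00y = 1.204
Solving, x = 3.405 × 10^-3 mol, y = 7.984 × 10^-3 mol
mass of KCl = 3.405 × 10^-3 × 74.55 = 0.2539 g
% KCl = 0.2539 / 1.204 × 100 = 21.09 %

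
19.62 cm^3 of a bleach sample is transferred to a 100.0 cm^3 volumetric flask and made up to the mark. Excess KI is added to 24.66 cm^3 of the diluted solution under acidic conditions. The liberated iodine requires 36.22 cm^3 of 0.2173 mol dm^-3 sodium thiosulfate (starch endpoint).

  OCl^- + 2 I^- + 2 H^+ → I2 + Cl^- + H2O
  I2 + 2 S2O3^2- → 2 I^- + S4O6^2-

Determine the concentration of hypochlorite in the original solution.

0.8134 mol/L

n(S2O3^2-) = 0.03622 × 0.2173 = 7.871 × 10^-3 mol
n(I2) = n(S2O3^2-)/2 = 3.935 × 10^-3 mol
n(OCl^-) in the aliquot = 3.935 × 10^-3 mol (1:1 ratio)
[OCl^-]_dilute = 3.935 × 10^-3 / 0.02466 = 0.1596 mol/L
[OCl^-]_original = 0.1596 × 100.0/19.62 = 0.8134 mol/L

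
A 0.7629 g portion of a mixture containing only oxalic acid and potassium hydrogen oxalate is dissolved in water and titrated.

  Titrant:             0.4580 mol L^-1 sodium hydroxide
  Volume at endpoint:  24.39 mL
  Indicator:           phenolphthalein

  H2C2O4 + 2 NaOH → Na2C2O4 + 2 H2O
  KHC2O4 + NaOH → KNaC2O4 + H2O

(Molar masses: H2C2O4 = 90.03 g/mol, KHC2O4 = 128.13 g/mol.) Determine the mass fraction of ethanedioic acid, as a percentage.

n(NaOH) = 0.02439 × 0.4580 = 0.01117 mol
Let x = n(H2C2O4), y = n(KHC2O4).
Titrant: 2x + 1y = 0.01117;  mass: 90.03x + 128.13y = 0.7629
Solving, x = 4.021 × 10^-3 mol, y = 3.129 × 10^-3 mol
mass of H2C2O4 = 4.021 × 10^-3 × 90.03 = 0.3620 g
% H2C2O4 = 0.3620 / 0.7629 × 100 = 47.45 %

47.45 %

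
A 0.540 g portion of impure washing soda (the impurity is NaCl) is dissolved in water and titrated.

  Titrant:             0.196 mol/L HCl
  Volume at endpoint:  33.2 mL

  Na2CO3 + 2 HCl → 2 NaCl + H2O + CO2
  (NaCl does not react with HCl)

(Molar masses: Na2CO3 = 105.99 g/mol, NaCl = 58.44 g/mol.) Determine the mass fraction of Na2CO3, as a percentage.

n(HCl) = 0.0332 × 0.196 = 6.51 × 10^-3 mol
Let x = n(Na2CO3), y = n(NaCl).
Titrant: 2x = 6.51 × 10^-3;  mass: 105.99x + 58.44y = 0.540
Solving, x = 3.25 × 10^-3 mol, y = 3.34 × 10^-3 mol
mass of Na2CO3 = 3.25 × 10^-3 × 105.99 = 0.345 g
% Na2CO3 = 0.345 / 0.540 × 100 = 63.9 %

63.9 %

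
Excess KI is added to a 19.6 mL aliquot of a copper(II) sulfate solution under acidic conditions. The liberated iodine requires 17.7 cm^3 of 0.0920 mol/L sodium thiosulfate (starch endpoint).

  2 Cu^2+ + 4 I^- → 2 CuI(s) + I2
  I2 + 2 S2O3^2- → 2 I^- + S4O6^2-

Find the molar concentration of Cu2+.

n(S2O3^2-) = 0.0177 × 0.0920 = 1.63 × 10^-3 mol
n(I2) = n(S2O3^2-)/2 = 8.14 × 10^-4 mol
From the 2:1 ratio, n(Cu2+) in the aliquot = 2/1 × 8.14 × 10^-4 = 1.63 × 10^-3 mol
[Cu2+] = 1.63 × 10^-3 / 0.0196 = 0.0831 mol/L

0.0831 mol/L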